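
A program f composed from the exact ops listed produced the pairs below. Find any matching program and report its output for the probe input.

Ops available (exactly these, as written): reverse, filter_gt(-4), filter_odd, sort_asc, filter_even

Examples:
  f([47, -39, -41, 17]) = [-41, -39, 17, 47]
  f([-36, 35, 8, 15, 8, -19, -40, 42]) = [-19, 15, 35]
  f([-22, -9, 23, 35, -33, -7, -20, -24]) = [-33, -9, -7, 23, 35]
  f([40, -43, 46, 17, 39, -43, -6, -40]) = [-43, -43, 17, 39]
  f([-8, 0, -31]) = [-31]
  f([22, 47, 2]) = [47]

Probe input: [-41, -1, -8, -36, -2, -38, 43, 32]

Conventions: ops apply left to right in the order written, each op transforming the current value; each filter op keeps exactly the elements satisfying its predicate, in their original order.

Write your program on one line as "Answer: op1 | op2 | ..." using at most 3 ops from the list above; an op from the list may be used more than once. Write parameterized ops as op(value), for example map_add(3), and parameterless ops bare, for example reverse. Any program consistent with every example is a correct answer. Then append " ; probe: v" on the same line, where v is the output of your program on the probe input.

filter_odd | reverse | sort_asc ; probe: [-41, -1, 43]

Check, running the answer program on each example:
  [47, -39, -41, 17] -> [47, -39, -41, 17] -> [17, -41, -39, 47] -> [-41, -39, 17, 47]
  [-36, 35, 8, 15, 8, -19, -40, 42] -> [35, 15, -19] -> [-19, 15, 35] -> [-19, 15, 35]
  [-22, -9, 23, 35, -33, -7, -20, -24] -> [-9, 23, 35, -33, -7] -> [-7, -33, 35, 23, -9] -> [-33, -9, -7, 23, 35]
  [40, -43, 46, 17, 39, -43, -6, -40] -> [-43, 17, 39, -43] -> [-43, 39, 17, -43] -> [-43, -43, 17, 39]
  [-8, 0, -31] -> [-31] -> [-31] -> [-31]
  [22, 47, 2] -> [47] -> [47] -> [47]
  probe: [-41, -1, -8, -36, -2, -38, 43, 32] -> [-41, -1, 43] -> [43, -1, -41] -> [-41, -1, 43]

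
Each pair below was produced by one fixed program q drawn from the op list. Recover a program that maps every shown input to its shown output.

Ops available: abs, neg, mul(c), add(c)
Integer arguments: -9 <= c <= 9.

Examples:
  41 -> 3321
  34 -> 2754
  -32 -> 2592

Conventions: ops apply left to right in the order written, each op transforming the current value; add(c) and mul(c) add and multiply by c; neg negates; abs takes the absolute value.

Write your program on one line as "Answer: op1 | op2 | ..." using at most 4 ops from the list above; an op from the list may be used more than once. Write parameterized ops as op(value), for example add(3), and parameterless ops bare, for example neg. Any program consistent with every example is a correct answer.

mul(-9) | abs | mul(-9) | neg

Check, running the answer program on each example:
  41 -> -369 -> 369 -> -3321 -> 3321
  34 -> -306 -> 306 -> -2754 -> 2754
  -32 -> 288 -> 288 -> -2592 -> 2592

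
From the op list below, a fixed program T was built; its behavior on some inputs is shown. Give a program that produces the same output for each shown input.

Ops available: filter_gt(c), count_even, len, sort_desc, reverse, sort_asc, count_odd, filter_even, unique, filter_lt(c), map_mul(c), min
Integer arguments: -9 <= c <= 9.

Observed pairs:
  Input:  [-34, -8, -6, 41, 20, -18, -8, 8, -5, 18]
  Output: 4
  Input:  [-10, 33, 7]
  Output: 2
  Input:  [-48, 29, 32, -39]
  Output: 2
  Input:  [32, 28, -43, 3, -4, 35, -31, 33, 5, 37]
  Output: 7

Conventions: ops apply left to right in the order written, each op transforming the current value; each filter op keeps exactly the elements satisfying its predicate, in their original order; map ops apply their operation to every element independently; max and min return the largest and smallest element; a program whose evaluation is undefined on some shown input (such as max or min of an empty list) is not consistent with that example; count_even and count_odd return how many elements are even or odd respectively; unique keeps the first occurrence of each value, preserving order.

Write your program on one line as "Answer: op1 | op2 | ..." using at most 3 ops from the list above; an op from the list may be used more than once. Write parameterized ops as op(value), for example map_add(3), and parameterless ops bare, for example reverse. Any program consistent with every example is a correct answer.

filter_gt(-4) | len

Check, running the answer program on each example:
  [-34, -8, -6, 41, 20, -18, -8, 8, -5, 18] -> [41, 20, 8, 18] -> 4
  [-10, 33, 7] -> [33, 7] -> 2
  [-48, 29, 32, -39] -> [29, 32] -> 2
  [32, 28, -43, 3, -4, 35, -31, 33, 5, 37] -> [32, 28, 3, 35, 33, 5, 37] -> 7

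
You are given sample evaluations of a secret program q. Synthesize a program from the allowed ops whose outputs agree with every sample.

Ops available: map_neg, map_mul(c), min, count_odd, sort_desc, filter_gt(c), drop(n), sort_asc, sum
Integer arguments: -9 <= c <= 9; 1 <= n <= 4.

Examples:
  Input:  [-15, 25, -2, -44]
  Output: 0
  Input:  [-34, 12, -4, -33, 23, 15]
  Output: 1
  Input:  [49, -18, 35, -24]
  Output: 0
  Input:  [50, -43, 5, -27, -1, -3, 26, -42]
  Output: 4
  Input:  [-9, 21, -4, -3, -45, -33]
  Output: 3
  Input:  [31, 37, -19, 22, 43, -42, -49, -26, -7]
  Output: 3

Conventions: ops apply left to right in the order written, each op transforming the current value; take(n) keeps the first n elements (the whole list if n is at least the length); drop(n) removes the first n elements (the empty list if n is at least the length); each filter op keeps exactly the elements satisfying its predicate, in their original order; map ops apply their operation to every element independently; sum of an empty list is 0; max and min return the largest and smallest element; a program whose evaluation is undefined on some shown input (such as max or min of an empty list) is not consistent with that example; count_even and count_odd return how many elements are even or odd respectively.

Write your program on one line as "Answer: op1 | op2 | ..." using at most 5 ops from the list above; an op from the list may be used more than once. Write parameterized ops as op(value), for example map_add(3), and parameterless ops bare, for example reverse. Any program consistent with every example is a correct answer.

drop(2) | map_neg | filter_gt(-9) | map_mul(7) | count_odd

Check, running the answer program on each example:
  [-15, 25, -2, -44] -> [-2, -44] -> [2, 44] -> [2, 44] -> [14, 308] -> 0
  [-34, 12, -4, -33, 23, 15] -> [-4, -33, 23, 15] -> [4, 33, -23, -15] -> [4, 33] -> [28, 231] -> 1
  [49, -18, 35, -24] -> [35, -24] -> [-35, 24] -> [24] -> [168] -> 0
  [50, -43, 5, -27, -1, -3, 26, -42] -> [5, -27, -1, -3, 26, -42] -> [-5, 27, 1, 3, -26, 42] -> [-5, 27, 1, 3, 42] -> [-35, 189, 7, 21, 294] -> 4
  [-9, 21, -4, -3, -45, -33] -> [-4, -3, -45, -33] -> [4, 3, 45, 33] -> [4, 3, 45, 33] -> [28, 21, 315, 231] -> 3
  [31, 37, -19, 22, 43, -42, -49, -26, -7] -> [-19, 22, 43, -42, -49, -26, -7] -> [19, -22, -43, 42, 49, 26, 7] -> [19, 42, 49, 26, 7] -> [133, 294, 343, 182, 49] -> 3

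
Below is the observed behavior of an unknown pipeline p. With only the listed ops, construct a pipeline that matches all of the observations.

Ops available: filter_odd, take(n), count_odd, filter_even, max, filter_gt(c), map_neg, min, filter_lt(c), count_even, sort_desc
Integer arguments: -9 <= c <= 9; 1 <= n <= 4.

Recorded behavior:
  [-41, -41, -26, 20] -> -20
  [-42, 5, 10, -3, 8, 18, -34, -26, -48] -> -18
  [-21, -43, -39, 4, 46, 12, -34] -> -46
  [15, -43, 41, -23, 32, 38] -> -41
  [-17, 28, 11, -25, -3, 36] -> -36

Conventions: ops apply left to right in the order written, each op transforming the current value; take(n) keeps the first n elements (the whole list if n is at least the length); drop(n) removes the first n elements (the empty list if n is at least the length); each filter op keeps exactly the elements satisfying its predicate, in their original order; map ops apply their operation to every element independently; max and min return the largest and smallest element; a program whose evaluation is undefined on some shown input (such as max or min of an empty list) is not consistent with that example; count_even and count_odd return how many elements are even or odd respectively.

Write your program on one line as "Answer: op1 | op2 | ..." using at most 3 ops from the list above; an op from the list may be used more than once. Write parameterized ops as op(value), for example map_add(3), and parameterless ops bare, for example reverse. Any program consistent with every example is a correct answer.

filter_gt(-2) | map_neg | min

Check, running the answer program on each example:
  [-41, -41, -26, 20] -> [20] -> [-20] -> -20
  [-42, 5, 10, -3, 8, 18, -34, -26, -48] -> [5, 10, 8, 18] -> [-5, -10, -8, -18] -> -18
  [-21, -43, -39, 4, 46, 12, -34] -> [4, 46, 12] -> [-4, -46, -12] -> -46
  [15, -43, 41, -23, 32, 38] -> [15, 41, 32, 38] -> [-15, -41, -32, -38] -> -41
  [-17, 28, 11, -25, -3, 36] -> [28, 11, 36] -> [-28, -11, -36] -> -36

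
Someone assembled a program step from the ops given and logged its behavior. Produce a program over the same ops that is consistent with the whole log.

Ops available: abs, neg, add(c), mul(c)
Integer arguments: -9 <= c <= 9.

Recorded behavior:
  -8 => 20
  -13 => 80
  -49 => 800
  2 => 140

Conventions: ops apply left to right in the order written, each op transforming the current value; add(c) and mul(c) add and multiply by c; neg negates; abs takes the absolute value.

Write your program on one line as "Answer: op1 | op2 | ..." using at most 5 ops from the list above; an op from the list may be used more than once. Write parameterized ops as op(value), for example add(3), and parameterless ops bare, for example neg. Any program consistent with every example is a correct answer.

abs | add(-9) | abs | mul(-4) | mul(-5)

Check, running the answer program on each example:
  -8 -> 8 -> -1 -> 1 -> -4 -> 20
  -13 -> 13 -> 4 -> 4 -> -16 -> 80
  -49 -> 49 -> 40 -> 40 -> -160 -> 800
  2 -> 2 -> -7 -> 7 -> -28 -> 140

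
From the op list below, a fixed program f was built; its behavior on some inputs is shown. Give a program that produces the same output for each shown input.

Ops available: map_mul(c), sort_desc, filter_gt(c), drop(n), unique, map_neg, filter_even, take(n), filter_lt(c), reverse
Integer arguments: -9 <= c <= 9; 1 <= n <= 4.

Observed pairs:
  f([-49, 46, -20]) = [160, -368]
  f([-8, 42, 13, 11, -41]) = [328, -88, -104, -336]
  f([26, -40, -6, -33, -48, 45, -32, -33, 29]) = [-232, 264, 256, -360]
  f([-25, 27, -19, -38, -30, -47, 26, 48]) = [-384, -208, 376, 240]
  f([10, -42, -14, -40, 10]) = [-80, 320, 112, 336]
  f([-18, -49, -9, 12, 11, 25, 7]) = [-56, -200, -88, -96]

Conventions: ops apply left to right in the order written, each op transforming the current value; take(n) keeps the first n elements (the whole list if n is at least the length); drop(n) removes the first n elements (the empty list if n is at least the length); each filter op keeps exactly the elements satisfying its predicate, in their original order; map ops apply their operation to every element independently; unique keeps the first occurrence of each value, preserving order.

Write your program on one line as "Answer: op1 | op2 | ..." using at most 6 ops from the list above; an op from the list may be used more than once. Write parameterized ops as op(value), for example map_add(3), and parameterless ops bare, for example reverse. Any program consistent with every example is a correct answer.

drop(1) | map_mul(8) | reverse | unique | map_neg | take(4)

Check, running the answer program on each example:
  [-49, 46, -20] -> [46, -20] -> [368, -160] -> [-160, 368] -> [-160, 368] -> [160, -368] -> [160, -368]
  [-8, 42, 13, 11, -41] -> [42, 13, 11, -41] -> [336, 104, 88, -328] -> [-328, 88, 104, 336] -> [-328, 88, 104, 336] -> [328, -88, -104, -336] -> [328, -88, -104, -336]
  [26, -40, -6, -33, -48, 45, -32, -33, 29] -> [-40, -6, -33, -48, 45, -32, -33, 29] -> [-320, -48, -264, -384, 360, -256, -264, 232] -> [232, -264, -256, 360, -384, -264, -48, -320] -> [232, -264, -256, 360, -384, -48, -320] -> [-232, 264, 256, -360, 384, 48, 320] -> [-232, 264, 256, -360]
  [-25, 27, -19, -38, -30, -47, 26, 48] -> [27, -19, -38, -30, -47, 26, 48] -> [216, -152, -304, -240, -376, 208, 384] -> [384, 208, -376, -240, -304, -152, 216] -> [384, 208, -376, -240, -304, -152, 216] -> [-384, -208, 376, 240, 304, 152, -216] -> [-384, -208, 376, 240]
  [10, -42, -14, -40, 10] -> [-42, -14, -40, 10] -> [-336, -112, -320, 80] -> [80, -320, -112, -336] -> [80, -320, -112, -336] -> [-80, 320, 112, 336] -> [-80, 320, 112, 336]
  [-18, -49, -9, 12, 11, 25, 7] -> [-49, -9, 12, 11, 25, 7] -> [-392, -72, 96, 88, 200, 56] -> [56, 200, 88, 96, -72, -392] -> [56, 200, 88, 96, -72, -392] -> [-56, -200, -88, -96, 72, 392] -> [-56, -200, -88, -96]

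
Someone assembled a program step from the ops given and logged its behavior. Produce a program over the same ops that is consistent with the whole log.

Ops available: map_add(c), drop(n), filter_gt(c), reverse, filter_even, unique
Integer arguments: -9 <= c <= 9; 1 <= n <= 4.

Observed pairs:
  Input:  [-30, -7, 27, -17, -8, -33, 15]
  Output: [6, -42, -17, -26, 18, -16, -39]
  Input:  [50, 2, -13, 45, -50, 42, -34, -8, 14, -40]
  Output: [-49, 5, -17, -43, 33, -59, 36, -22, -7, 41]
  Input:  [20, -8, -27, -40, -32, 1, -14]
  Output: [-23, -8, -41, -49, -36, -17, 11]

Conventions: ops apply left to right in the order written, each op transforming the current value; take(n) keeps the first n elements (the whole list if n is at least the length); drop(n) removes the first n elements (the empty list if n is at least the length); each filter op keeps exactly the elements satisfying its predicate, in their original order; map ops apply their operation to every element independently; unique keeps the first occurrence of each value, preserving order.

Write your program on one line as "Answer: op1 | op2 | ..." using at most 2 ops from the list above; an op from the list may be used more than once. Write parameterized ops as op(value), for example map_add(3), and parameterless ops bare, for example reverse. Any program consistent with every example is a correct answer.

reverse | map_add(-9)

Check, running the answer program on each example:
  [-30, -7, 27, -17, -8, -33, 15] -> [15, -33, -8, -17, 27, -7, -30] -> [6, -42, -17, -26, 18, -16, -39]
  [50, 2, -13, 45, -50, 42, -34, -8, 14, -40] -> [-40, 14, -8, -34, 42, -50, 45, -13, 2, 50] -> [-49, 5, -17, -43, 33, -59, 36, -22, -7, 41]
  [20, -8, -27, -40, -32, 1, -14] -> [-14, 1, -32, -40, -27, -8, 20] -> [-23, -8, -41, -49, -36, -17, 11]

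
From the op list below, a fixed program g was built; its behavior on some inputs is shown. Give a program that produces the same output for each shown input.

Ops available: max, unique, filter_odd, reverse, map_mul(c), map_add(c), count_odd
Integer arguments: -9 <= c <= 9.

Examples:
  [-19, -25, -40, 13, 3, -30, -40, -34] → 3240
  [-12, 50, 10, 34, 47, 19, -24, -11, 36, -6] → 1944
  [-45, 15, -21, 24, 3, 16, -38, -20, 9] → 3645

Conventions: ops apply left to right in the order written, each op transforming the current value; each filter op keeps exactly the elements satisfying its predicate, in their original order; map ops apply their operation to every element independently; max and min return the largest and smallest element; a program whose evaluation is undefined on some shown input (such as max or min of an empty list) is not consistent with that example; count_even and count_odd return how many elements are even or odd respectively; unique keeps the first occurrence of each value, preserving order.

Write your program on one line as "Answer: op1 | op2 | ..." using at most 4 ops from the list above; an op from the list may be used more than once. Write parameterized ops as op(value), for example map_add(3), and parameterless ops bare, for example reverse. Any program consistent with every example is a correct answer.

map_mul(9) | reverse | map_mul(-9) | max

Check, running the answer program on each example:
  [-19, -25, -40, 13, 3, -30, -40, -34] -> [-171, -225, -360, 117, 27, -270, -360, -306] -> [-306, -360, -270, 27, 117, -360, -225, -171] -> [2754, 3240, 2430, -243, -1053, 3240, 2025, 1539] -> 3240
  [-12, 50, 10, 34, 47, 19, -24, -11, 36, -6] -> [-108, 450, 90, 306, 423, 171, -216, -99, 324, -54] -> [-54, 324, -99, -216, 171, 423, 306, 90, 450, -108] -> [486, -2916, 891, 1944, -1539, -3807, -2754, -810, -4050, 972] -> 1944
  [-45, 15, -21, 24, 3, 16, -38, -20, 9] -> [-405, 135, -189, 216, 27, 144, -342, -180, 81] -> [81, -180, -342, 144, 27, 216, -189, 135, -405] -> [-729, 1620, 3078, -1296, -243, -1944, 1701, -1215, 3645] -> 3645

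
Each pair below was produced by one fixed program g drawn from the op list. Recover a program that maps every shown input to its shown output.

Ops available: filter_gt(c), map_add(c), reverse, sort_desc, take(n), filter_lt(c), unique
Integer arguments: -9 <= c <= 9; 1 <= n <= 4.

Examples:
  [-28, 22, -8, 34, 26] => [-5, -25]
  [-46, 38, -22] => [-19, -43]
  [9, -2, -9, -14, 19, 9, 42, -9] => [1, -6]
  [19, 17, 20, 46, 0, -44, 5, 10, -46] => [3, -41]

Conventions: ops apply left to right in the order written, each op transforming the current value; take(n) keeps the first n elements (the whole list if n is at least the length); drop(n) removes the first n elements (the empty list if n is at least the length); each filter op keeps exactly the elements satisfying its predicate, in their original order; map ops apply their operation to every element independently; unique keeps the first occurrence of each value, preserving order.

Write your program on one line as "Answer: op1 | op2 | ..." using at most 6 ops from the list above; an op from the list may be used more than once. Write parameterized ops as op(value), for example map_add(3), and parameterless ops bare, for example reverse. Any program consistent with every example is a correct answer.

reverse | sort_desc | map_add(3) | filter_lt(4) | unique | take(2)

Check, running the answer program on each example:
  [-28, 22, -8, 34, 26] -> [26, 34, -8, 22, -28] -> [34, 26, 22, -8, -28] -> [37, 29, 25, -5, -25] -> [-5, -25] -> [-5, -25] -> [-5, -25]
  [-46, 38, -22] -> [-22, 38, -46] -> [38, -22, -46] -> [41, -19, -43] -> [-19, -43] -> [-19, -43] -> [-19, -43]
  [9, -2, -9, -14, 19, 9, 42, -9] -> [-9, 42, 9, 19, -14, -9, -2, 9] -> [42, 19, 9, 9, -2, -9, -9, -14] -> [45, 22, 12, 12, 1, -6, -6, -11] -> [1, -6, -6, -11] -> [1, -6, -11] -> [1, -6]
  [19, 17, 20, 46, 0, -44, 5, 10, -46] -> [-46, 10, 5, -44, 0, 46, 20, 17, 19] -> [46, 20, 19, 17, 10, 5, 0, -44, -46] -> [49, 23, 22, 20, 13, 8, 3, -41, -43] -> [3, -41, -43] -> [3, -41, -43] -> [3, -41]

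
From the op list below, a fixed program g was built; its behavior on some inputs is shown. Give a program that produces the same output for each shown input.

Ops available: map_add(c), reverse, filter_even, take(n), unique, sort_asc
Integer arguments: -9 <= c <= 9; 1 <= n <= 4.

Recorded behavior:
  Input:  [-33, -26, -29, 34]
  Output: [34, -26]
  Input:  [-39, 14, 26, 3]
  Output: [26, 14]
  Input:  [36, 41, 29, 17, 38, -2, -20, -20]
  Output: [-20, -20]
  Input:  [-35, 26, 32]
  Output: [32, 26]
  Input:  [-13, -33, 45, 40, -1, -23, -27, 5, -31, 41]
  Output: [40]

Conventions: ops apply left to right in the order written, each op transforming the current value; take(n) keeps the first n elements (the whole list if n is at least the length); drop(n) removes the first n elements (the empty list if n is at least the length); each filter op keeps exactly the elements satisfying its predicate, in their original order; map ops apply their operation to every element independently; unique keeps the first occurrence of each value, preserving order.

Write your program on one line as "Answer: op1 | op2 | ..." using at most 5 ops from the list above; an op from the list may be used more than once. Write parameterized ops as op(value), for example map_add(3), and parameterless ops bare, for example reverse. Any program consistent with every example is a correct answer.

filter_even | reverse | take(4) | take(2)

Check, running the answer program on each example:
  [-33, -26, -29, 34] -> [-26, 34] -> [34, -26] -> [34, -26] -> [34, -26]
  [-39, 14, 26, 3] -> [14, 26] -> [26, 14] -> [26, 14] -> [26, 14]
  [36, 41, 29, 17, 38, -2, -20, -20] -> [36, 38, -2, -20, -20] -> [-20, -20, -2, 38, 36] -> [-20, -20, -2, 38] -> [-20, -20]
  [-35, 26, 32] -> [26, 32] -> [32, 26] -> [32, 26] -> [32, 26]
  [-13, -33, 45, 40, -1, -23, -27, 5, -31, 41] -> [40] -> [40] -> [40] -> [40]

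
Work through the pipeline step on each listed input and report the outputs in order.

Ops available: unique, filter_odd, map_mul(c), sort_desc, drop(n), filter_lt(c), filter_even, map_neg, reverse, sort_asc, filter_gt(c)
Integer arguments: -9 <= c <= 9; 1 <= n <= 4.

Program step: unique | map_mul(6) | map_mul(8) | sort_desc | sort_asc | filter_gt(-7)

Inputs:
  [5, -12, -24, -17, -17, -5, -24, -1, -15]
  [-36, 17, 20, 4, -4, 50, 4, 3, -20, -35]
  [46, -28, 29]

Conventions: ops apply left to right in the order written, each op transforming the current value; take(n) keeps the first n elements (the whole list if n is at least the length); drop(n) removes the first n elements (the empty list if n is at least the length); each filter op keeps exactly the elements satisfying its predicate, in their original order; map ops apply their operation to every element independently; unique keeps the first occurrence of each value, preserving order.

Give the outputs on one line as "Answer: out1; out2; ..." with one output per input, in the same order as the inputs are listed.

Execution, op by op:
  [5, -12, -24, -17, -17, -5, -24, -1, -15] -> [5, -12, -24, -17, -5, -1, -15] -> [30, -72, -144, -102, -30, -6, -90] -> [240, -576, -1152, -816, -240, -48, -720] -> [240, -48, -240, -576, -720, -816, -1152] -> [-1152, -816, -720, -576, -240, -48, 240] -> [240]
  [-36, 17, 20, 4, -4, 50, 4, 3, -20, -35] -> [-36, 17, 20, 4, -4, 50, 3, -20, -35] -> [-216, 102, 120, 24, -24, 300, 18, -120, -210] -> [-1728, 816, 960, 192, -192, 2400, 144, -960, -1680] -> [2400, 960, 816, 192, 144, -192, -960, -1680, -1728] -> [-1728, -1680, -960, -192, 144, 192, 816, 960, 2400] -> [144, 192, 816, 960, 2400]
  [46, -28, 29] -> [46, -28, 29] -> [276, -168, 174] -> [2208, -1344, 1392] -> [2208, 1392, -1344] -> [-1344, 1392, 2208] -> [1392, 2208]

[240]; [144, 192, 816, 960, 2400]; [1392, 2208]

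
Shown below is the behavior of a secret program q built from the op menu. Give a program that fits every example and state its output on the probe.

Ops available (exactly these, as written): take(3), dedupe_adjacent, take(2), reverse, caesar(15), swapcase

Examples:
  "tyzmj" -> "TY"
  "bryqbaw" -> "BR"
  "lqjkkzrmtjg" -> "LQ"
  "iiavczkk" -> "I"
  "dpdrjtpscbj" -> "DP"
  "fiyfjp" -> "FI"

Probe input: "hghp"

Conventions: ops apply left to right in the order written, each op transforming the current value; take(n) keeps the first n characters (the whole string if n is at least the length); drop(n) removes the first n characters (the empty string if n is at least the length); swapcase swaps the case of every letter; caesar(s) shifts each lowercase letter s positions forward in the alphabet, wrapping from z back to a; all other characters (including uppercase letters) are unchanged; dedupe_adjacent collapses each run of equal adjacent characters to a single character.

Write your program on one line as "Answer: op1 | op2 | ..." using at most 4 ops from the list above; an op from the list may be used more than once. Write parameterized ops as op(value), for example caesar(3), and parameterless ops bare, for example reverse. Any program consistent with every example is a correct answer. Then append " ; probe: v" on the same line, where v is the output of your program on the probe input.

take(2) | dedupe_adjacent | swapcase ; probe: "HG"

Check, running the answer program on each example:
  "tyzmj" -> "ty" -> "ty" -> "TY"
  "bryqbaw" -> "br" -> "br" -> "BR"
  "lqjkkzrmtjg" -> "lq" -> "lq" -> "LQ"
  "iiavczkk" -> "ii" -> "i" -> "I"
  "dpdrjtpscbj" -> "dp" -> "dp" -> "DP"
  "fiyfjp" -> "fi" -> "fi" -> "FI"
  probe: "hghp" -> "hg" -> "hg" -> "HG"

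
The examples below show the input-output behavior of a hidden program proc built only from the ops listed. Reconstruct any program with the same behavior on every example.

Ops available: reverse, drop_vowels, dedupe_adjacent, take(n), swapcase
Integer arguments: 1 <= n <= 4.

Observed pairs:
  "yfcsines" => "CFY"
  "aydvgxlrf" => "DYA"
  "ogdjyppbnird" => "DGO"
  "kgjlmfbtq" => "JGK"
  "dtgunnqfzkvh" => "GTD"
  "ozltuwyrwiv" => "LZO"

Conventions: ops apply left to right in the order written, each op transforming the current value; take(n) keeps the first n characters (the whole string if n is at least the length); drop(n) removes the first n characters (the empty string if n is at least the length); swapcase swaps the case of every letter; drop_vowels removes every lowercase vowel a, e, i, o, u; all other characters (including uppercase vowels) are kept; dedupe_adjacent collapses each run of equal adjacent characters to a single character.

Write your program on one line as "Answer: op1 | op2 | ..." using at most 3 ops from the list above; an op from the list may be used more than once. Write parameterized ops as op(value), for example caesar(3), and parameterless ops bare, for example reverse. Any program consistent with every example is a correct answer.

take(3) | swapcase | reverse

Check, running the answer program on each example:
  "yfcsines" -> "yfc" -> "YFC" -> "CFY"
  "aydvgxlrf" -> "ayd" -> "AYD" -> "DYA"
  "ogdjyppbnird" -> "ogd" -> "OGD" -> "DGO"
  "kgjlmfbtq" -> "kgj" -> "KGJ" -> "JGK"
  "dtgunnqfzkvh" -> "dtg" -> "DTG" -> "GTD"
  "ozltuwyrwiv" -> "ozl" -> "OZL" -> "LZO"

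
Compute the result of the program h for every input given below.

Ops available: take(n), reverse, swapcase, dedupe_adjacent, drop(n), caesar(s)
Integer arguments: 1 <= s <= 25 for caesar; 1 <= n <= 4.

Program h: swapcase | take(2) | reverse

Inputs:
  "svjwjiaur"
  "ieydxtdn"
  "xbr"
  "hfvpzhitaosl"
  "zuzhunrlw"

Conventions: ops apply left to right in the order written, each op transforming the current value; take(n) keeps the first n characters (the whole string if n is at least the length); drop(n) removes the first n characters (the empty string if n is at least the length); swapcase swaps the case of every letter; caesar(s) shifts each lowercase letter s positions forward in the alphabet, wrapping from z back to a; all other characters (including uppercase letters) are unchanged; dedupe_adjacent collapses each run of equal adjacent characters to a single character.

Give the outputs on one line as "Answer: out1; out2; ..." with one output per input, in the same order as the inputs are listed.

Execution, op by op:
  "svjwjiaur" -> "SVJWJIAUR" -> "SV" -> "VS"
  "ieydxtdn" -> "IEYDXTDN" -> "IE" -> "EI"
  "xbr" -> "XBR" -> "XB" -> "BX"
  "hfvpzhitaosl" -> "HFVPZHITAOSL" -> "HF" -> "FH"
  "zuzhunrlw" -> "ZUZHUNRLW" -> "ZU" -> "UZ"

"VS"; "EI"; "BX"; "FH"; "UZ"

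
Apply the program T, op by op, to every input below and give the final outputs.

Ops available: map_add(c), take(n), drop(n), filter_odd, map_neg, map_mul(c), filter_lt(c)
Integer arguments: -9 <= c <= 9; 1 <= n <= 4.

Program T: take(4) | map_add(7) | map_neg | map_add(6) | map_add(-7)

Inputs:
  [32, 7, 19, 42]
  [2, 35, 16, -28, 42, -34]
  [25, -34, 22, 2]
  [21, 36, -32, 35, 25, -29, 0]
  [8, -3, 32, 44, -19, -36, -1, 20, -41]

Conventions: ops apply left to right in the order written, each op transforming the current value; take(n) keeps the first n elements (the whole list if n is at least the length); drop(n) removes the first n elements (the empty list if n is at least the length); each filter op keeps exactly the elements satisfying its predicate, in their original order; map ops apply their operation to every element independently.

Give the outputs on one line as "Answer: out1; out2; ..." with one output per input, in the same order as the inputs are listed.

Execution, op by op:
  [32, 7, 19, 42] -> [32, 7, 19, 42] -> [39, 14, 26, 49] -> [-39, -14, -26, -49] -> [-33, -8, -20, -43] -> [-40, -15, -27, -50]
  [2, 35, 16, -28, 42, -34] -> [2, 35, 16, -28] -> [9, 42, 23, -21] -> [-9, -42, -23, 21] -> [-3, -36, -17, 27] -> [-10, -43, -24, 20]
  [25, -34, 22, 2] -> [25, -34, 22, 2] -> [32, -27, 29, 9] -> [-32, 27, -29, -9] -> [-26, 33, -23, -3] -> [-33, 26, -30, -10]
  [21, 36, -32, 35, 25, -29, 0] -> [21, 36, -32, 35] -> [28, 43, -25, 42] -> [-28, -43, 25, -42] -> [-22, -37, 31, -36] -> [-29, -44, 24, -43]
  [8, -3, 32, 44, -19, -36, -1, 20, -41] -> [8, -3, 32, 44] -> [15, 4, 39, 51] -> [-15, -4, -39, -51] -> [-9, 2, -33, -45] -> [-16, -5, -40, -52]

[-40, -15, -27, -50]; [-10, -43, -24, 20]; [-33, 26, -30, -10]; [-29, -44, 24, -43]; [-16, -5, -40, -52]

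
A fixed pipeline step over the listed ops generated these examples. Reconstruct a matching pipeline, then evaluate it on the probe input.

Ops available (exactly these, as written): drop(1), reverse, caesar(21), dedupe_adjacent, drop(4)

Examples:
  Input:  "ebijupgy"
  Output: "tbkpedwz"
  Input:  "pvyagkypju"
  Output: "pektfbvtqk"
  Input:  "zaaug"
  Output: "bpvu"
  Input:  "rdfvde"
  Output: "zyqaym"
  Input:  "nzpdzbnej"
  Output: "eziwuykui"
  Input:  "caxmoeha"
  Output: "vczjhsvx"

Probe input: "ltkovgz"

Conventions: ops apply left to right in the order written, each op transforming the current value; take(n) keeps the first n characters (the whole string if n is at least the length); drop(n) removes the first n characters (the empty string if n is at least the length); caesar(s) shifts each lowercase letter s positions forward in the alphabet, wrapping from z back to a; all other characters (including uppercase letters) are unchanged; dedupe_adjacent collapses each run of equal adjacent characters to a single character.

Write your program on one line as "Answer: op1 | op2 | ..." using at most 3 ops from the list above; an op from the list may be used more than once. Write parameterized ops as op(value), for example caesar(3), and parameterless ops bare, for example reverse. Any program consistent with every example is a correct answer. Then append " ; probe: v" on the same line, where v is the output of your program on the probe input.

caesar(21) | reverse | dedupe_adjacent ; probe: "ubqjfog"

Check, running the answer program on each example:
  "ebijupgy" -> "zwdepkbt" -> "tbkpedwz" -> "tbkpedwz"
  "pvyagkypju" -> "kqtvbftkep" -> "pektfbvtqk" -> "pektfbvtqk"
  "zaaug" -> "uvvpb" -> "bpvvu" -> "bpvu"
  "rdfvde" -> "myaqyz" -> "zyqaym" -> "zyqaym"
  "nzpdzbnej" -> "iukyuwize" -> "eziwuykui" -> "eziwuykui"
  "caxmoeha" -> "xvshjzcv" -> "vczjhsvx" -> "vczjhsvx"
  probe: "ltkovgz" -> "gofjqbu" -> "ubqjfog" -> "ubqjfog"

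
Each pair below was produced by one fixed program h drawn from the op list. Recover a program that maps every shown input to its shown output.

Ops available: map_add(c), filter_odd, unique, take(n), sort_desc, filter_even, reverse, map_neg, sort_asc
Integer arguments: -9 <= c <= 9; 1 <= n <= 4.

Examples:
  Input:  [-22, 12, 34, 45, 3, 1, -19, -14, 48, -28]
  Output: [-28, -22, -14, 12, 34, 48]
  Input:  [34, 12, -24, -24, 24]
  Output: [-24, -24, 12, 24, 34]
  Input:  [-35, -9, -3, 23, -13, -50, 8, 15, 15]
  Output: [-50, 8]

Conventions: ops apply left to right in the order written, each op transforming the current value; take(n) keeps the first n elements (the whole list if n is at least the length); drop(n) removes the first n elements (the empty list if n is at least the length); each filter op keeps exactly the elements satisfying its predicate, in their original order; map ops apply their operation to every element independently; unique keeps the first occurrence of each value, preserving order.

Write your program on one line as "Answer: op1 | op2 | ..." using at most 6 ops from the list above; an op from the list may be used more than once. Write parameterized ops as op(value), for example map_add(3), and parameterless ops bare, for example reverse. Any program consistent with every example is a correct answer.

map_neg | sort_asc | filter_even | map_neg | sort_asc

Check, running the answer program on each example:
  [-22, 12, 34, 45, 3, 1, -19, -14, 48, -28] -> [22, -12, -34, -45, -3, -1, 19, 14, -48, 28] -> [-48, -45, -34, -12, -3, -1, 14, 19, 22, 28] -> [-48, -34, -12, 14, 22, 28] -> [48, 34, 12, -14, -22, -28] -> [-28, -22, -14, 12, 34, 48]
  [34, 12, -24, -24, 24] -> [-34, -12, 24, 24, -24] -> [-34, -24, -12, 24, 24] -> [-34, -24, -12, 24, 24] -> [34, 24, 12, -24, -24] -> [-24, -24, 12, 24, 34]
  [-35, -9, -3, 23, -13, -50, 8, 15, 15] -> [35, 9, 3, -23, 13, 50, -8, -15, -15] -> [-23, -15, -15, -8, 3, 9, 13, 35, 50] -> [-8, 50] -> [8, -50] -> [-50, 8]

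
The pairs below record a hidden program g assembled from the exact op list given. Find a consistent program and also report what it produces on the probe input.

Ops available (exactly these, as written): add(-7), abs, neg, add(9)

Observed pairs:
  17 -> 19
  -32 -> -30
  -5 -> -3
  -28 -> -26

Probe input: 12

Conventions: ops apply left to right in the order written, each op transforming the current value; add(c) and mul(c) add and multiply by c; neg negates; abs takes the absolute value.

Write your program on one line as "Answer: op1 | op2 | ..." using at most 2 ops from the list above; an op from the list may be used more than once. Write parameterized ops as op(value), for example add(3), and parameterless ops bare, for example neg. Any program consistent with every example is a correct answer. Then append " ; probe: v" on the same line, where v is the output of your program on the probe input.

add(9) | add(-7) ; probe: 14

Check, running the answer program on each example:
  17 -> 26 -> 19
  -32 -> -23 -> -30
  -5 -> 4 -> -3
  -28 -> -19 -> -26
  probe: 12 -> 21 -> 14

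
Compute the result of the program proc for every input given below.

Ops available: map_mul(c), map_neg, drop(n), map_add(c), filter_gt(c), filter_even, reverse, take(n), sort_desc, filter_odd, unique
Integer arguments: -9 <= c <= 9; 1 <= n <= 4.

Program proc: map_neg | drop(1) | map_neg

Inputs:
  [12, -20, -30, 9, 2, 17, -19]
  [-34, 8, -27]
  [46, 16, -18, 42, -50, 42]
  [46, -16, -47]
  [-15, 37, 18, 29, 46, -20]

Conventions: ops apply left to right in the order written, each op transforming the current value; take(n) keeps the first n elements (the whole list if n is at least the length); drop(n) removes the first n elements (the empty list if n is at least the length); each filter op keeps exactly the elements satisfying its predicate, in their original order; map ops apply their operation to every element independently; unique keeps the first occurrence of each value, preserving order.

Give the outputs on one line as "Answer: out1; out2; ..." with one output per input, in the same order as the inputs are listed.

Execution, op by op:
  [12, -20, -30, 9, 2, 17, -19] -> [-12, 20, 30, -9, -2, -17, 19] -> [20, 30, -9, -2, -17, 19] -> [-20, -30, 9, 2, 17, -19]
  [-34, 8, -27] -> [34, -8, 27] -> [-8, 27] -> [8, -27]
  [46, 16, -18, 42, -50, 42] -> [-46, -16, 18, -42, 50, -42] -> [-16, 18, -42, 50, -42] -> [16, -18, 42, -50, 42]
  [46, -16, -47] -> [-46, 16, 47] -> [16, 47] -> [-16, -47]
  [-15, 37, 18, 29, 46, -20] -> [15, -37, -18, -29, -46, 20] -> [-37, -18, -29, -46, 20] -> [37, 18, 29, 46, -20]

[-20, -30, 9, 2, 17, -19]; [8, -27]; [16, -18, 42, -50, 42]; [-16, -47]; [37, 18, 29, 46, -20]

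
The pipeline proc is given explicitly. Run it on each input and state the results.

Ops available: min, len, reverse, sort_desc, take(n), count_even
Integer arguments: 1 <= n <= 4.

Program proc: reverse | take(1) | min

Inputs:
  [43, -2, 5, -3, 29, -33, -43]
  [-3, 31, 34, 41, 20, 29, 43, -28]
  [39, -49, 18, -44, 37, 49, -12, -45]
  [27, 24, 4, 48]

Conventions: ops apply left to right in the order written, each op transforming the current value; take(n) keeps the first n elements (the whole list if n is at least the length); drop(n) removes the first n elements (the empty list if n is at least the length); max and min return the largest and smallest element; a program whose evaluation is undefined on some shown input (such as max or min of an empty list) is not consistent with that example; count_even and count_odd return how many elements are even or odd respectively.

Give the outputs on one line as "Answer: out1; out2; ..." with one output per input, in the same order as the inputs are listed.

-43; -28; -45; 48

Execution, op by op:
  [43, -2, 5, -3, 29, -33, -43] -> [-43, -33, 29, -3, 5, -2, 43] -> [-43] -> -43
  [-3, 31, 34, 41, 20, 29, 43, -28] -> [-28, 43, 29, 20, 41, 34, 31, -3] -> [-28] -> -28
  [39, -49, 18, -44, 37, 49, -12, -45] -> [-45, -12, 49, 37, -44, 18, -49, 39] -> [-45] -> -45
  [27, 24, 4, 48] -> [48, 4, 24, 27] -> [48] -> 48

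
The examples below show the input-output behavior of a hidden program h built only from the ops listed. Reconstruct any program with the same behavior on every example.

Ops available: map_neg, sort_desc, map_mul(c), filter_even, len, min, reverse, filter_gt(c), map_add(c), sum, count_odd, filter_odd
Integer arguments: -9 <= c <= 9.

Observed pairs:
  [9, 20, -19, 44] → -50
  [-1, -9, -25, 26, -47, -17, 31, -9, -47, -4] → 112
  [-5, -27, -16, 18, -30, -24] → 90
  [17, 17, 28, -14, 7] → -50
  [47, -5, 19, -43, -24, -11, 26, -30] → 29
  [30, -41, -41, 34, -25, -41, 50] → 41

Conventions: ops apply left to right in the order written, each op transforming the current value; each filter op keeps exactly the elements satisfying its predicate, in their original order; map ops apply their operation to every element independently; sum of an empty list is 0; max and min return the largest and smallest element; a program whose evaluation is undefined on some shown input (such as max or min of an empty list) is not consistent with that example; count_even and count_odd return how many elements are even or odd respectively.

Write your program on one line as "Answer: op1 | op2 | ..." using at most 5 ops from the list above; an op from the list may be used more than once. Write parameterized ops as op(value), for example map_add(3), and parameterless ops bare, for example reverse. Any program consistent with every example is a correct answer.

sort_desc | map_neg | map_add(1) | sum

Check, running the answer program on each example:
  [9, 20, -19, 44] -> [44, 20, 9, -19] -> [-44, -20, -9, 19] -> [-43, -19, -8, 20] -> -50
  [-1, -9, -25, 26, -47, -17, 31, -9, -47, -4] -> [31, 26, -1, -4, -9, -9, -17, -25, -47, -47] -> [-31, -26, 1, 4, 9, 9, 17, 25, 47, 47] -> [-30, -25, 2, 5, 10, 10, 18, 26, 48, 48] -> 112
  [-5, -27, -16, 18, -30, -24] -> [18, -5, -16, -24, -27, -30] -> [-18, 5, 16, 24, 27, 30] -> [-17, 6, 17, 25, 28, 31] -> 90
  [17, 17, 28, -14, 7] -> [28, 17, 17, 7, -14] -> [-28, -17, -17, -7, 14] -> [-27, -16, -16, -6, 15] -> -50
  [47, -5, 19, -43, -24, -11, 26, -30] -> [47, 26, 19, -5, -11, -24, -30, -43] -> [-47, -26, -19, 5, 11, 24, 30, 43] -> [-46, -25, -18, 6, 12, 25, 31, 44] -> 29
  [30, -41, -41, 34, -25, -41, 50] -> [50, 34, 30, -25, -41, -41, -41] -> [-50, -34, -30, 25, 41, 41, 41] -> [-49, -33, -29, 26, 42, 42, 42] -> 41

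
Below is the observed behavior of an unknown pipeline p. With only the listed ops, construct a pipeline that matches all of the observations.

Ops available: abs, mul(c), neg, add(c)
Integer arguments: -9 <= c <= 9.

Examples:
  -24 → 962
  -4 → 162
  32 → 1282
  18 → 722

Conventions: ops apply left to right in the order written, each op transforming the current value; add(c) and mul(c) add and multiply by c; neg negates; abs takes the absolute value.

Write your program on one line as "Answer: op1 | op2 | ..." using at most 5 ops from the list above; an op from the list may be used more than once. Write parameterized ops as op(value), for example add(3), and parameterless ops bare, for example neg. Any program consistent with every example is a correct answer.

mul(8) | neg | mul(5) | abs | add(2)

Check, running the answer program on each example:
  -24 -> -192 -> 192 -> 960 -> 960 -> 962
  -4 -> -32 -> 32 -> 160 -> 160 -> 162
  32 -> 256 -> -256 -> -1280 -> 1280 -> 1282
  18 -> 144 -> -144 -> -720 -> 720 -> 722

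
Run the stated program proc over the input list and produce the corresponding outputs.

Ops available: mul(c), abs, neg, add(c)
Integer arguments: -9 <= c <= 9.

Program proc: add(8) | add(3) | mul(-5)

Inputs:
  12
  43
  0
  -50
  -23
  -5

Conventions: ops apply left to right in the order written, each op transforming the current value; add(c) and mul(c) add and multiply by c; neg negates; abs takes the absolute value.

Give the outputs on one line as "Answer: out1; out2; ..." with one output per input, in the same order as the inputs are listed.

-115; -270; -55; 195; 60; -30

Execution, op by op:
  12 -> 20 -> 23 -> -115
  43 -> 51 -> 54 -> -270
  0 -> 8 -> 11 -> -55
  -50 -> -42 -> -39 -> 195
  -23 -> -15 -> -12 -> 60
  -5 -> 3 -> 6 -> -30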